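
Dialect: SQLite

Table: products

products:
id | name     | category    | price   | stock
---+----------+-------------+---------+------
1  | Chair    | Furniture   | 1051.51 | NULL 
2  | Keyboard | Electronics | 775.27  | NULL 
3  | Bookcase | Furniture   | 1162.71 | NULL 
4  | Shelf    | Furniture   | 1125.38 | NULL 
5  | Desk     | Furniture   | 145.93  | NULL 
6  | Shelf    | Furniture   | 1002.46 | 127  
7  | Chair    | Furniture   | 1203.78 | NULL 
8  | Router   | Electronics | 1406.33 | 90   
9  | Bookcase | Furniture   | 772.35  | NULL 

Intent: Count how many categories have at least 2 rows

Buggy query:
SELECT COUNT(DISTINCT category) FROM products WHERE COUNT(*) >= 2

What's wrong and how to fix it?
Bug: WHERE filters individual rows, not groups, so a group-level COUNT is invalid there

Fix: Use a subquery that GROUPs and filters with HAVING, then count its rows

Corrected query:
SELECT COUNT(*) FROM (SELECT category FROM products GROUP BY category HAVING COUNT(*) >= 2)

Result:
COUNT(*)
--------
2       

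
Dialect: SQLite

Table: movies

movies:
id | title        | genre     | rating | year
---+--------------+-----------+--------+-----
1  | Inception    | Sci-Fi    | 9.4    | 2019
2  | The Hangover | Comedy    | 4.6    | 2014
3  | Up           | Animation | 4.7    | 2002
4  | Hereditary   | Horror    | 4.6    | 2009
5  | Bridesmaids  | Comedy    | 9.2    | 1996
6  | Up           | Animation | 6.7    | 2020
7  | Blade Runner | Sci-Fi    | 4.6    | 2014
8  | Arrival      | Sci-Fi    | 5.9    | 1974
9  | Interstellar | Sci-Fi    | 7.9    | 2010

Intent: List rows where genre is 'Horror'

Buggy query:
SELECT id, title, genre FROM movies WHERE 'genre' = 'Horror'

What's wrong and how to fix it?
Bug: 'genre' in single quotes is a string literal, not the column; the comparison is literal-vs-literal and never true

Fix: Remove the quotes around the column name (or use double quotes for an identifier)

Corrected query:
SELECT id, title, genre FROM movies WHERE genre = 'Horror'

Result:
id | title      | genre 
---+------------+-------
4  | Hereditary | Horror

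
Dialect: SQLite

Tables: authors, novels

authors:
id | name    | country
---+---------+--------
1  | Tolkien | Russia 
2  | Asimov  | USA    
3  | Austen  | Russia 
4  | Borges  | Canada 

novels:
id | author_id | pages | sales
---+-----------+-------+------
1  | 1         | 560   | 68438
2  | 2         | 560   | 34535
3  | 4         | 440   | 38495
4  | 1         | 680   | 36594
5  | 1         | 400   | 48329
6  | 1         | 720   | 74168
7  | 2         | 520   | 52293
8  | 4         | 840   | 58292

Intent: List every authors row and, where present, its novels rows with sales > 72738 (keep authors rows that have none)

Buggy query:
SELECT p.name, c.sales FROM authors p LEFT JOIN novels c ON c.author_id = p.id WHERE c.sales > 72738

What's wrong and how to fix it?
Bug: A WHERE condition on the right-hand table after LEFT JOIN drops unmatched parents

Fix: Put 'c.sales > 72738' in the JOIN's ON clause instead of WHERE

Corrected query:
SELECT p.name, c.sales FROM authors p LEFT JOIN novels c ON c.author_id = p.id AND c.sales > 72738

Result:
name    | sales
--------+------
Tolkien | 74168
Asimov  | NULL 
Austen  | NULL 
Borges  | NULL 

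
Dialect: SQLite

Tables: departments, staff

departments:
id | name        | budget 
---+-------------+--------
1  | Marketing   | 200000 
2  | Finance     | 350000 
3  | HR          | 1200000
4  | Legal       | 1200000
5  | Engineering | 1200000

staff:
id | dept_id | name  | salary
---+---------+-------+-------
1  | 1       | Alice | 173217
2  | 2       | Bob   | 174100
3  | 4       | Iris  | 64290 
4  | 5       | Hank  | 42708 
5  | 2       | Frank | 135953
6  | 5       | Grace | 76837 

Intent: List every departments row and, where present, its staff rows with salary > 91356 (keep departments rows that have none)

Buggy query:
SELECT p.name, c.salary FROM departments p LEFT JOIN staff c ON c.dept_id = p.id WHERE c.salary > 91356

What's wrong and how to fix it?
Bug: A WHERE condition on the right-hand table after LEFT JOIN drops unmatched parents

Fix: Move the right-table condition into the ON clause so unmatched parents are kept

Corrected query:
SELECT p.name, c.salary FROM departments p LEFT JOIN staff c ON c.dept_id = p.id AND c.salary > 91356

Result:
name        | salary
------------+-------
Marketing   | 173217
Finance     | 135953
Finance     | 174100
HR          | NULL  
Legal       | NULL  
Engineering | NULL  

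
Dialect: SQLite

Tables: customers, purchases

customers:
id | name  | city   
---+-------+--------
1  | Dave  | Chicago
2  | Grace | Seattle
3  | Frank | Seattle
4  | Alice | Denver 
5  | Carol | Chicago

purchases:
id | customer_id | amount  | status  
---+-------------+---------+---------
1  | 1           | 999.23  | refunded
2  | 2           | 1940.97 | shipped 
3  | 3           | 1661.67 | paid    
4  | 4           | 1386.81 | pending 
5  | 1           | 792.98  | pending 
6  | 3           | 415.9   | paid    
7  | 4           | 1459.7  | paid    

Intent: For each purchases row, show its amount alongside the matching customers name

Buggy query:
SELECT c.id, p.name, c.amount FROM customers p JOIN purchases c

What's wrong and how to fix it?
Bug: Missing join condition: each purchases row is matched to all customers rows instead of just its own

Fix: Add ON c.customer_id = p.id to the JOIN

Corrected query:
SELECT c.id, p.name, c.amount FROM customers p JOIN purchases c ON c.customer_id = p.id

Result:
id | name  | amount 
---+-------+--------
1  | Dave  | 999.23 
2  | Grace | 1940.97
3  | Frank | 1661.67
4  | Alice | 1386.81
5  | Dave  | 792.98 
6  | Frank | 415.9  
7  | Alice | 1459.7 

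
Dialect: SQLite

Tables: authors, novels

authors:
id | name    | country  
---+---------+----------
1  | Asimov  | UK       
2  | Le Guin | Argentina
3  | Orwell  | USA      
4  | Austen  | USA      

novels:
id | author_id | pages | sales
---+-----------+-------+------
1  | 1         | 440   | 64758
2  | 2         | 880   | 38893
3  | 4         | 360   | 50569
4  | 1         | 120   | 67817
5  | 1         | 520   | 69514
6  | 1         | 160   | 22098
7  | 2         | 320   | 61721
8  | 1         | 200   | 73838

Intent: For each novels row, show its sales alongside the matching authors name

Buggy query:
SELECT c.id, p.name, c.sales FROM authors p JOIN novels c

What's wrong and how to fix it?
Bug: Missing join condition: each novels row is matched to all authors rows instead of just its own

Fix: Specify the join condition linking the foreign key to the parent id

Corrected query:
SELECT c.id, p.name, c.sales FROM authors p JOIN novels c ON c.author_id = p.id

Result:
id | name    | sales
---+---------+------
1  | Asimov  | 64758
2  | Le Guin | 38893
3  | Austen  | 50569
4  | Asimov  | 67817
5  | Asimov  | 69514
6  | Asimov  | 22098
7  | Le Guin | 61721
8  | Asimov  | 73838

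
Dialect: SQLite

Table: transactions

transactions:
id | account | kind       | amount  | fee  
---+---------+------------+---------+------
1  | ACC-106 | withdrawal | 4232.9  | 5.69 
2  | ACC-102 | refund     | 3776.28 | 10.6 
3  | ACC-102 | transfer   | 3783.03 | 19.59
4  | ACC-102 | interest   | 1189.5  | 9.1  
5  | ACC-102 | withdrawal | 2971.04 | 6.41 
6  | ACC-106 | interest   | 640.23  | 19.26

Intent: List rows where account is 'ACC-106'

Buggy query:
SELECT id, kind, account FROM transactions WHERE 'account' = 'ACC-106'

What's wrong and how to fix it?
Bug: Single quotes denote string literals in SQL; the column name is being compared as a constant string

Fix: Remove the quotes around the column name (or use double quotes for an identifier)

Corrected query:
SELECT id, kind, account FROM transactions WHERE account = 'ACC-106'

Result:
id | kind       | account
---+------------+--------
1  | withdrawal | ACC-106
6  | interest   | ACC-106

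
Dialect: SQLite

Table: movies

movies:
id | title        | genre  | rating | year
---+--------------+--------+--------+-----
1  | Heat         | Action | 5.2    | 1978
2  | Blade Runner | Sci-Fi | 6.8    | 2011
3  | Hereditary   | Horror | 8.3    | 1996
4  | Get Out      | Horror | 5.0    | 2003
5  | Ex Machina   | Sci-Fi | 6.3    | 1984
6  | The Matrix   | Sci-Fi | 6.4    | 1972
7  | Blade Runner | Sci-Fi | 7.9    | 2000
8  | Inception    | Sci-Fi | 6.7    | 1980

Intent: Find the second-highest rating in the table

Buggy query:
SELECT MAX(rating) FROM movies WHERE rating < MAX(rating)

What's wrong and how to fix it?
Bug: The inner MAX is an aggregate inside WHERE, which is not allowed

Fix: Compute the overall MAX in a subquery, then take MAX of rows below it

Corrected query:
SELECT MAX(rating) FROM movies WHERE rating < (SELECT MAX(rating) FROM movies)

Result:
MAX(rating)
-----------
7.9        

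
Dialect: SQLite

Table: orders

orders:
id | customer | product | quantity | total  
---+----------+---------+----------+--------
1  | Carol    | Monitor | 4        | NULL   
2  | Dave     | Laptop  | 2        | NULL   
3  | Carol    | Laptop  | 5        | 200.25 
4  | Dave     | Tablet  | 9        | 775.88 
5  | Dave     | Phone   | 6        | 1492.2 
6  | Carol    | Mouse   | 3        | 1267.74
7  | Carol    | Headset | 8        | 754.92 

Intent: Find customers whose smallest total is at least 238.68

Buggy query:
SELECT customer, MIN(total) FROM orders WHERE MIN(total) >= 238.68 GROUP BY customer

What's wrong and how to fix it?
Bug: MIN() in WHERE is a misuse of aggregate

Fix: Replace WHERE with HAVING after the GROUP BY

Corrected query:
SELECT customer, MIN(total) FROM orders GROUP BY customer HAVING MIN(total) >= 238.68

Result:
customer | MIN(total)
---------+-----------
Dave     | 775.88    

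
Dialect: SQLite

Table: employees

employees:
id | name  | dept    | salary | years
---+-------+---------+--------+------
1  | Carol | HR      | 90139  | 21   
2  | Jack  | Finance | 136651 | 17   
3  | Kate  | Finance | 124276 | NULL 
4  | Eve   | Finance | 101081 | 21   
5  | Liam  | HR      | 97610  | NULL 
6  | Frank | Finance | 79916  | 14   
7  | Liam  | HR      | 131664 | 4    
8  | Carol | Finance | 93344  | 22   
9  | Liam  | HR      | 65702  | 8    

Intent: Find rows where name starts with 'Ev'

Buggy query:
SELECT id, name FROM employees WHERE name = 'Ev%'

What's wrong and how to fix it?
Bug: '=' compares the literal string including the % character; pattern matching needs LIKE

Fix: Use LIKE for wildcard pattern matching

Corrected query:
SELECT id, name FROM employees WHERE name LIKE 'Ev%'

Result:
id | name
---+-----
4  | Eve 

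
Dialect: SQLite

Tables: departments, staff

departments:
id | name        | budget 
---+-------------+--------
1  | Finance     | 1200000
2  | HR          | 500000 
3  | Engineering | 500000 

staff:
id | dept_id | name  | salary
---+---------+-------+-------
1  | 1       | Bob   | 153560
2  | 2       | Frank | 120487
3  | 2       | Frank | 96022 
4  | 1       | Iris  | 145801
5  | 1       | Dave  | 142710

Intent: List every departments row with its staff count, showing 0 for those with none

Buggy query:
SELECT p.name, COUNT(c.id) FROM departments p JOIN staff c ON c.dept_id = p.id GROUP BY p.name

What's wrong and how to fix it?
Bug: An inner join excludes parents with zero children

Fix: Switch to LEFT JOIN to retain unmatched parent rows

Corrected query:
SELECT p.name, COUNT(c.id) FROM departments p LEFT JOIN staff c ON c.dept_id = p.id GROUP BY p.name

Result:
name        | COUNT(c.id)
------------+------------
Engineering | 0          
Finance     | 3          
HR          | 2          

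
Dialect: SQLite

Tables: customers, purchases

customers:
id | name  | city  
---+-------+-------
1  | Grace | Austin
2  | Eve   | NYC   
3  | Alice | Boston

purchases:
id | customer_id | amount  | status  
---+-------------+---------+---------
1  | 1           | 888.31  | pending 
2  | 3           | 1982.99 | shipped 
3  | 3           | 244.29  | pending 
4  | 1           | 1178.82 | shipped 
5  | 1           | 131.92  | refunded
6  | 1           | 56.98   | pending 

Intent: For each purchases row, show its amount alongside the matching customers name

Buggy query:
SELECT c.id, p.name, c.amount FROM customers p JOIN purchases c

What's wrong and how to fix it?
Bug: JOIN with no ON clause produces a cartesian product; every purchases row pairs with every customers row

Fix: Specify the join condition linking the foreign key to the parent id

Corrected query:
SELECT c.id, p.name, c.amount FROM customers p JOIN purchases c ON c.customer_id = p.id

Result:
id | name  | amount 
---+-------+--------
1  | Grace | 888.31 
2  | Alice | 1982.99
3  | Alice | 244.29 
4  | Grace | 1178.82
5  | Grace | 131.92 
6  | Grace | 56.98  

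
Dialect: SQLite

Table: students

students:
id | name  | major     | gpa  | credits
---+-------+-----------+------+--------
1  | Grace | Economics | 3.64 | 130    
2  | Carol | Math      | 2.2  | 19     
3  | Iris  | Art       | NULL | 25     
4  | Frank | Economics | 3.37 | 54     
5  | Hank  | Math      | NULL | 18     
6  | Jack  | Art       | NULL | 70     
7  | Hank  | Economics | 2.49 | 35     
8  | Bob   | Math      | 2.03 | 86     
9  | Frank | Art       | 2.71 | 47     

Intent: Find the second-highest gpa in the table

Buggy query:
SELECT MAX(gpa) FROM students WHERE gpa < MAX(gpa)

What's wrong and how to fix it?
Bug: The inner MAX is an aggregate inside WHERE, which is not allowed

Fix: Compute the overall MAX in a subquery, then take MAX of rows below it

Corrected query:
SELECT MAX(gpa) FROM students WHERE gpa < (SELECT MAX(gpa) FROM students)

Result:
MAX(gpa)
--------
3.37    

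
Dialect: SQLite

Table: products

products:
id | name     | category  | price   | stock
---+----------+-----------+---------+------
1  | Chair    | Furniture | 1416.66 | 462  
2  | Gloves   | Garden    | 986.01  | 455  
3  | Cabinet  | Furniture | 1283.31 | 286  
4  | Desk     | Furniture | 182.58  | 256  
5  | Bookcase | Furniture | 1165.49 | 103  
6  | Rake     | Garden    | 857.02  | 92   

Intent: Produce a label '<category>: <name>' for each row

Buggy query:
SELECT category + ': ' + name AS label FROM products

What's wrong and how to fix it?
Bug: SQLite uses || for string concatenation; + coerces text to numbers (yielding 0)

Fix: Replace + with || to concatenate text

Corrected query:
SELECT category || ': ' || name AS label FROM products

Result:
label              
-------------------
Furniture: Chair   
Garden: Gloves     
Furniture: Cabinet 
Furniture: Desk    
Furniture: Bookcase
Garden: Rake       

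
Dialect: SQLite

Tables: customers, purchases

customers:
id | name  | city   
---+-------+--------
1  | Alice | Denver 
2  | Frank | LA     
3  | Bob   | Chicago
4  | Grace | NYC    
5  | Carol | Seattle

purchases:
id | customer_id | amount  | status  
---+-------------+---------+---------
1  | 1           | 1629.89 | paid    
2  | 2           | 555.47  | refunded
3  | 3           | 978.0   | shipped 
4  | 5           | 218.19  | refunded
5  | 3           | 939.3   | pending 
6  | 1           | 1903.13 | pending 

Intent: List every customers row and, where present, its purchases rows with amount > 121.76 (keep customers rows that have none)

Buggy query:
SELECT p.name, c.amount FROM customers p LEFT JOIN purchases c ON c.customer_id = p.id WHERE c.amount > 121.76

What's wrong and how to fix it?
Bug: A WHERE condition on the right-hand table after LEFT JOIN drops unmatched parents

Fix: Put 'c.amount > 121.76' in the JOIN's ON clause instead of WHERE

Corrected query:
SELECT p.name, c.amount FROM customers p LEFT JOIN purchases c ON c.customer_id = p.id AND c.amount > 121.76

Result:
name  | amount 
------+--------
Alice | 1629.89
Alice | 1903.13
Frank | 555.47 
Bob   | 939.3  
Bob   | 978    
Grace | NULL   
Carol | 218.19 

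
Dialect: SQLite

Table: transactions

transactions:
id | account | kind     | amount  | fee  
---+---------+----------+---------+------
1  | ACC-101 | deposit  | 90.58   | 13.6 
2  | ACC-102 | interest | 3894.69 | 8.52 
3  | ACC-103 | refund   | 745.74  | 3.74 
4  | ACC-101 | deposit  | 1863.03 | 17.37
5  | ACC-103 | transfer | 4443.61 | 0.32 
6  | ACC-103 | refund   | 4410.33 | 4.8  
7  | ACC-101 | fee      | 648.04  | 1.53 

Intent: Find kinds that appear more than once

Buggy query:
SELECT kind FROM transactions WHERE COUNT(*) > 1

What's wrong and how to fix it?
Bug: WHERE can't reference COUNT(*); aggregates are computed after WHERE

Fix: Group first, then use HAVING for the count condition

Corrected query:
SELECT kind FROM transactions GROUP BY kind HAVING COUNT(*) > 1

Result:
kind   
-------
deposit
refund 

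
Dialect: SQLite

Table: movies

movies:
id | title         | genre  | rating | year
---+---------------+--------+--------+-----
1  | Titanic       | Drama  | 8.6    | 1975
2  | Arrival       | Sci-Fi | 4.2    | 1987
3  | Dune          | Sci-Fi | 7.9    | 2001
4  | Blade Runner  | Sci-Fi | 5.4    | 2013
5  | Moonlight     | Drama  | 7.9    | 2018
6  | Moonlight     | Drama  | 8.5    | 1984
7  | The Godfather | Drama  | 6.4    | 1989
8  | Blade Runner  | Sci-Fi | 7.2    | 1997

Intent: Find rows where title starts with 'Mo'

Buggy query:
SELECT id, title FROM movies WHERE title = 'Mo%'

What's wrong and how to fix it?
Bug: '=' compares the literal string including the % character; pattern matching needs LIKE

Fix: Replace '=' with LIKE so 'Mo%' is treated as a pattern

Corrected query:
SELECT id, title FROM movies WHERE title LIKE 'Mo%'

Result:
id | title    
---+----------
5  | Moonlight
6  | Moonlight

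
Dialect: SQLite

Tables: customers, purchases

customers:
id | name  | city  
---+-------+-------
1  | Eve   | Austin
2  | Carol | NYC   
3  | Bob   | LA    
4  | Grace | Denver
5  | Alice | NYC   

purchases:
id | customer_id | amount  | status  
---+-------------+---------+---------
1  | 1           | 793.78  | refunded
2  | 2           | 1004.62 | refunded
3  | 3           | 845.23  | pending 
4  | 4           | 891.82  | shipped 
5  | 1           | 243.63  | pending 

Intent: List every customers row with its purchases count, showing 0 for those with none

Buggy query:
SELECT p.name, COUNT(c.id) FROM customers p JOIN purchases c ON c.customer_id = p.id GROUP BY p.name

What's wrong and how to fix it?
Bug: An inner join excludes parents with zero children

Fix: Switch to LEFT JOIN to retain unmatched parent rows

Corrected query:
SELECT p.name, COUNT(c.id) FROM customers p LEFT JOIN purchases c ON c.customer_id = p.id GROUP BY p.name

Result:
name  | COUNT(c.id)
------+------------
Alice | 0          
Bob   | 1          
Carol | 1          
Eve   | 2          
Grace | 1          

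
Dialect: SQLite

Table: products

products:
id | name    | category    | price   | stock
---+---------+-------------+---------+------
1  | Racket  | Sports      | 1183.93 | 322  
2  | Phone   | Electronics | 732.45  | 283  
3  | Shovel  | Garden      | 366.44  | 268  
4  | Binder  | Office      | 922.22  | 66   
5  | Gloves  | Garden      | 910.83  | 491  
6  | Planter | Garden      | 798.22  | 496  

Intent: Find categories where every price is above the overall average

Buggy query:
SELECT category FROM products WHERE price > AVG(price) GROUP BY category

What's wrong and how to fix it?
Bug: WHERE evaluates per row before aggregation, so AVG() is unavailable

Fix: Compute the overall average in a scalar subquery and compare each group's MIN against it in HAVING

Corrected query:
SELECT category FROM products GROUP BY category HAVING MIN(price) > (SELECT AVG(price) FROM products)

Result:
category
--------
Office  
Sports  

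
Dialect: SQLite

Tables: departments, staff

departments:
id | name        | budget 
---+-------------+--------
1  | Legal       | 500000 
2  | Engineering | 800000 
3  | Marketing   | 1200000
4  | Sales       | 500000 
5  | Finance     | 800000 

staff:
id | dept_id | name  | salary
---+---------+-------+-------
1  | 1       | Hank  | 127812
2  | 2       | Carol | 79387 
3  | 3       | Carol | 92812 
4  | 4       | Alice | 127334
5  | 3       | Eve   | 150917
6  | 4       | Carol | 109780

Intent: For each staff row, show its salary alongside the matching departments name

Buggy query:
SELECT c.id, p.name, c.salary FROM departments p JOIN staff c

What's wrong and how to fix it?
Bug: JOIN with no ON clause produces a cartesian product; every staff row pairs with every departments row

Fix: Add ON c.dept_id = p.id to the JOIN

Corrected query:
SELECT c.id, p.name, c.salary FROM departments p JOIN staff c ON c.dept_id = p.id

Result:
id | name        | salary
---+-------------+-------
1  | Legal       | 127812
2  | Engineering | 79387 
3  | Marketing   | 92812 
4  | Sales       | 127334
5  | Marketing   | 150917
6  | Sales       | 109780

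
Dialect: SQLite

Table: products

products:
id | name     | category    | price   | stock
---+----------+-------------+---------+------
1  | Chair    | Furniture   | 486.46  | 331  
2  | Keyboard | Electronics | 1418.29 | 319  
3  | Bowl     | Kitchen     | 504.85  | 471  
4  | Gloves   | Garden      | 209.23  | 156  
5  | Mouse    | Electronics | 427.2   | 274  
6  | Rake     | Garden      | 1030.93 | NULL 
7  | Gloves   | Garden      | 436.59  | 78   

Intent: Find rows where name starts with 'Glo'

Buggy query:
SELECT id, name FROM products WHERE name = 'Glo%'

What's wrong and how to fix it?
Bug: Wildcards only work with LIKE; '=' treats '%' as a literal character

Fix: Replace '=' with LIKE so 'Glo%' is treated as a pattern

Corrected query:
SELECT id, name FROM products WHERE name LIKE 'Glo%'

Result:
id | name  
---+-------
4  | Gloves
7  | Gloves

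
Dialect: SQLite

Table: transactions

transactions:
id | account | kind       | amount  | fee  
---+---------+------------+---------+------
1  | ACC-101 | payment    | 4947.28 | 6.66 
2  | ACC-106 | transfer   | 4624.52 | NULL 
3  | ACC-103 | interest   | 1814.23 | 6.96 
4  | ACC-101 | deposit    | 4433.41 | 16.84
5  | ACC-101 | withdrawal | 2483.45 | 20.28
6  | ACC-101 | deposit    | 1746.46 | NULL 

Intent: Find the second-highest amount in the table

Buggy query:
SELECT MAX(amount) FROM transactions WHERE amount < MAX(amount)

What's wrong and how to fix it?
Bug: The inner MAX is an aggregate inside WHERE, which is not allowed

Fix: Put the inner MAX in a scalar subquery

Corrected query:
SELECT MAX(amount) FROM transactions WHERE amount < (SELECT MAX(amount) FROM transactions)

Result:
MAX(amount)
-----------
4624.52    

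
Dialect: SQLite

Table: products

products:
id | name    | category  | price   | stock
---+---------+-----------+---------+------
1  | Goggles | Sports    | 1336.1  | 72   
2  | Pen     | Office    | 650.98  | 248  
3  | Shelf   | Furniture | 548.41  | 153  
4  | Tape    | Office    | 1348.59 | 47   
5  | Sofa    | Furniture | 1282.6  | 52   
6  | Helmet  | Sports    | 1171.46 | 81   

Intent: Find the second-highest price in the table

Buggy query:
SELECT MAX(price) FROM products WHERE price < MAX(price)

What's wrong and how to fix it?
Bug: MAX(price) on the right of the comparison is an aggregate-in-WHERE error

Fix: Compute the overall MAX in a subquery, then take MAX of rows below it

Corrected query:
SELECT MAX(price) FROM products WHERE price < (SELECT MAX(price) FROM products)

Result:
MAX(price)
----------
1336.1    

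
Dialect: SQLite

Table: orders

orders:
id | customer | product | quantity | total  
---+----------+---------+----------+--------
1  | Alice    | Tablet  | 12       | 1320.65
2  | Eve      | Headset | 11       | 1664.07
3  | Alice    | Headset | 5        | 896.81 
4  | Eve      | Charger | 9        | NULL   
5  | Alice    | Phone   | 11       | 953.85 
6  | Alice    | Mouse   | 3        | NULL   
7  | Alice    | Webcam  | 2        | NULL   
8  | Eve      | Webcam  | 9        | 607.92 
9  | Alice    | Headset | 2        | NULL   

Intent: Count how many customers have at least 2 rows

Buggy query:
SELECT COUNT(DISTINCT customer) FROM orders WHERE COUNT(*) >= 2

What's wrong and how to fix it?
Bug: COUNT(*) cannot appear in WHERE; the per-group count doesn't exist yet

Fix: Use a subquery that GROUPs and filters with HAVING, then count its rows

Corrected query:
SELECT COUNT(*) FROM (SELECT customer FROM orders GROUP BY customer HAVING COUNT(*) >= 2)

Result:
COUNT(*)
--------
2       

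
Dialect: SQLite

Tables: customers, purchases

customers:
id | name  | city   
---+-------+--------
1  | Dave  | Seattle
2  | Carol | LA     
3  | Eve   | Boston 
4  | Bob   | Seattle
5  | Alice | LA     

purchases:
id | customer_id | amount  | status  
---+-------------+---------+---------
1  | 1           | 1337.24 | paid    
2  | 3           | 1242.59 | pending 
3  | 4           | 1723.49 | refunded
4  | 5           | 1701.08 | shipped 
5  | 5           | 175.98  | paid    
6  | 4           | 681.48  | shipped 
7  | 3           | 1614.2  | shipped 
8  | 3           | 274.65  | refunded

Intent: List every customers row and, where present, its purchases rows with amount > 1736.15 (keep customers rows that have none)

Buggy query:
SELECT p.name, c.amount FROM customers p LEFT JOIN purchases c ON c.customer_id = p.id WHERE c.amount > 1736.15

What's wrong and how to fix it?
Bug: A WHERE condition on the right-hand table after LEFT JOIN drops unmatched parents

Fix: Move the right-table condition into the ON clause so unmatched parents are kept

Corrected query:
SELECT p.name, c.amount FROM customers p LEFT JOIN purchases c ON c.customer_id = p.id AND c.amount > 1736.15

Result:
name  | amount
------+-------
Dave  | NULL  
Carol | NULL  
Eve   | NULL  
Bob   | NULL  
Alice | NULL  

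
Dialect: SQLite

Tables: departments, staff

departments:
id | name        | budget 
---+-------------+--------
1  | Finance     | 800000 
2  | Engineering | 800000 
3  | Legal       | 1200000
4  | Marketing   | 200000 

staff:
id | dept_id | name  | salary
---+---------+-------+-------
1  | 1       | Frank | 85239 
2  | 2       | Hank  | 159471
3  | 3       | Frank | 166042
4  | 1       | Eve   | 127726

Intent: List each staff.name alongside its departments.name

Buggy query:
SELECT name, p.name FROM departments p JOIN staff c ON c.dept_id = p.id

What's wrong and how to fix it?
Bug: 'name' exists in both joined tables, so the database can't tell which one is meant

Fix: Qualify the column with its table alias (c.name)

Corrected query:
SELECT c.name, p.name FROM departments p JOIN staff c ON c.dept_id = p.id

Result:
name  | name       
------+------------
Frank | Finance    
Hank  | Engineering
Frank | Legal      
Eve   | Finance    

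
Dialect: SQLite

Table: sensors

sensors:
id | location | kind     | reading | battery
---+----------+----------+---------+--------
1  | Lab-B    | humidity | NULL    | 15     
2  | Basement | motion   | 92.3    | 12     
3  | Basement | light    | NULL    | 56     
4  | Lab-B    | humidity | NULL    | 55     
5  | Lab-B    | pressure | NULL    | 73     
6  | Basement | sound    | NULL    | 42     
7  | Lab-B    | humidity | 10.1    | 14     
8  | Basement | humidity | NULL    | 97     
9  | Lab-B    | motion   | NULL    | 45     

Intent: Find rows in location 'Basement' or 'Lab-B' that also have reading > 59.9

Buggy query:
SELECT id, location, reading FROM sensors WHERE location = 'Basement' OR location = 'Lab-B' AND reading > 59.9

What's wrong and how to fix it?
Bug: AND binds tighter than OR, so this parses as location = 'Basement' OR (location = 'Lab-B' AND reading > 59.9)

Fix: Add parentheses around the OR so the AND applies to both alternatives

Corrected query:
SELECT id, location, reading FROM sensors WHERE (location = 'Basement' OR location = 'Lab-B') AND reading > 59.9

Result:
id | location | reading
---+----------+--------
2  | Basement | 92.3   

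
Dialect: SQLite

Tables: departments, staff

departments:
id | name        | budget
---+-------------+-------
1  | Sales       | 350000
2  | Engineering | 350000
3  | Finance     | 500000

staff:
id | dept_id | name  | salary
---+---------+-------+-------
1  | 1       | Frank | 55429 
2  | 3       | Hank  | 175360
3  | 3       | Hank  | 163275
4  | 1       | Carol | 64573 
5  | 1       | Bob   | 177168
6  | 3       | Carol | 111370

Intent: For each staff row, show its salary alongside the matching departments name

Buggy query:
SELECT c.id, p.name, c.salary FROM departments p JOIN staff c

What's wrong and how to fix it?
Bug: Missing join condition: each staff row is matched to all departments rows instead of just its own

Fix: Add ON c.dept_id = p.id to the JOIN

Corrected query:
SELECT c.id, p.name, c.salary FROM departments p JOIN staff c ON c.dept_id = p.id

Result:
id | name    | salary
---+---------+-------
1  | Sales   | 55429 
2  | Finance | 175360
3  | Finance | 163275
4  | Sales   | 64573 
5  | Sales   | 177168
6  | Finance | 111370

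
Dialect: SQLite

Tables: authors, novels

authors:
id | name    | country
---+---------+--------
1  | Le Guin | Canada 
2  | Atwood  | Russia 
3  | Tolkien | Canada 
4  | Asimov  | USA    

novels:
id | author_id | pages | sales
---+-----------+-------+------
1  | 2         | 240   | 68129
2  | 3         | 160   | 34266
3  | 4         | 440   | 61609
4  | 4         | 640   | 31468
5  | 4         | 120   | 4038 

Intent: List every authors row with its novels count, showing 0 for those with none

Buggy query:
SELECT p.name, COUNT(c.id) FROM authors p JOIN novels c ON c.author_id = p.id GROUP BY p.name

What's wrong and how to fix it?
Bug: INNER JOIN drops authors rows that have no matching novels rows

Fix: Use LEFT JOIN so parents without children still appear (COUNT(c.id) gives 0)

Corrected query:
SELECT p.name, COUNT(c.id) FROM authors p LEFT JOIN novels c ON c.author_id = p.id GROUP BY p.name

Result:
name    | COUNT(c.id)
--------+------------
Asimov  | 3          
Atwood  | 1          
Le Guin | 0          
Tolkien | 1          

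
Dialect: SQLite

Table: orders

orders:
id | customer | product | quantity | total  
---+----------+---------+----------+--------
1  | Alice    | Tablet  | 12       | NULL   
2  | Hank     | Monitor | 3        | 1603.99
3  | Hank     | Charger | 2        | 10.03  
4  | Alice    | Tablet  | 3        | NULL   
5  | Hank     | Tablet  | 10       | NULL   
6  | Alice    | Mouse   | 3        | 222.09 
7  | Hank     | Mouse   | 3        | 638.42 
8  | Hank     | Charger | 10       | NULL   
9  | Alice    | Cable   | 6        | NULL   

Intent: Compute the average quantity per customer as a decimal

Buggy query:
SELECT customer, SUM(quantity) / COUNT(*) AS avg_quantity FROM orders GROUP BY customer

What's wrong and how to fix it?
Bug: Both operands are integers, so '/' performs integer division and truncates

Fix: Multiply by 1.0 (or CAST to REAL) to force floating-point division

Corrected query:
SELECT customer, SUM(quantity) * 1.0 / COUNT(*) AS avg_quantity FROM orders GROUP BY customer

Result:
customer | avg_quantity
---------+-------------
Alice    | 6           
Hank     | 5.6         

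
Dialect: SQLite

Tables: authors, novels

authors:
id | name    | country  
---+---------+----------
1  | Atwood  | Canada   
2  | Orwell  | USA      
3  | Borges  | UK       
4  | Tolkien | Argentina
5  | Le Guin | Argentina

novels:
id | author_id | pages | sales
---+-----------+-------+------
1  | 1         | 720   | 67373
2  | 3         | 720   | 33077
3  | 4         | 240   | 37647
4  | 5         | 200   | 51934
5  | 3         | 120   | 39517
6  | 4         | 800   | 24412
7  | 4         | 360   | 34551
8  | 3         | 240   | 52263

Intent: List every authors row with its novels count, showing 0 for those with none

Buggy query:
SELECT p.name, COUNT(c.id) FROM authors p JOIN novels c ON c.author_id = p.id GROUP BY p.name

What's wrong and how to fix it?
Bug: INNER JOIN drops authors rows that have no matching novels rows

Fix: Switch to LEFT JOIN to retain unmatched parent rows

Corrected query:
SELECT p.name, COUNT(c.id) FROM authors p LEFT JOIN novels c ON c.author_id = p.id GROUP BY p.name

Result:
name    | COUNT(c.id)
--------+------------
Atwood  | 1          
Borges  | 3          
Le Guin | 1          
Orwell  | 0          
Tolkien | 3          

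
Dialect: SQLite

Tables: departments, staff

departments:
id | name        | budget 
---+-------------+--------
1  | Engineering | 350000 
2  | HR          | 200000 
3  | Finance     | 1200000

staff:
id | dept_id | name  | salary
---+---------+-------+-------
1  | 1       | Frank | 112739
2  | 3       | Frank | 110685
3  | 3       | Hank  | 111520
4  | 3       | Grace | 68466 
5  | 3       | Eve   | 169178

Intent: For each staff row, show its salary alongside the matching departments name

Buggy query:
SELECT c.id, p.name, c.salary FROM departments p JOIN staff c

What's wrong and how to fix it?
Bug: JOIN with no ON clause produces a cartesian product; every staff row pairs with every departments row

Fix: Specify the join condition linking the foreign key to the parent id

Corrected query:
SELECT c.id, p.name, c.salary FROM departments p JOIN staff c ON c.dept_id = p.id

Result:
id | name        | salary
---+-------------+-------
1  | Engineering | 112739
2  | Finance     | 110685
3  | Finance     | 111520
4  | Finance     | 68466 
5  | Finance     | 169178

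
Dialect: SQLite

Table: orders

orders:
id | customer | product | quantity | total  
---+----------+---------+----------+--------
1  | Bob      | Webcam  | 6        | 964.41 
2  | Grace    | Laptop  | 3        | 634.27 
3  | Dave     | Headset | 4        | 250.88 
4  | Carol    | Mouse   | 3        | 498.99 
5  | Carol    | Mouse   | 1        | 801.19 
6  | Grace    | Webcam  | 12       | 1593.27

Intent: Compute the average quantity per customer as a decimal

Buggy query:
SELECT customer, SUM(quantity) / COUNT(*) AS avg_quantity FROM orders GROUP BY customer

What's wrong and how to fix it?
Bug: Both operands are integers, so '/' performs integer division and truncates

Fix: Cast one side to REAL so the division keeps the fractional part

Corrected query:
SELECT customer, SUM(quantity) * 1.0 / COUNT(*) AS avg_quantity FROM orders GROUP BY customer

Result:
customer | avg_quantity
---------+-------------
Bob      | 6           
Carol    | 2           
Dave     | 4           
Grace    | 7.5         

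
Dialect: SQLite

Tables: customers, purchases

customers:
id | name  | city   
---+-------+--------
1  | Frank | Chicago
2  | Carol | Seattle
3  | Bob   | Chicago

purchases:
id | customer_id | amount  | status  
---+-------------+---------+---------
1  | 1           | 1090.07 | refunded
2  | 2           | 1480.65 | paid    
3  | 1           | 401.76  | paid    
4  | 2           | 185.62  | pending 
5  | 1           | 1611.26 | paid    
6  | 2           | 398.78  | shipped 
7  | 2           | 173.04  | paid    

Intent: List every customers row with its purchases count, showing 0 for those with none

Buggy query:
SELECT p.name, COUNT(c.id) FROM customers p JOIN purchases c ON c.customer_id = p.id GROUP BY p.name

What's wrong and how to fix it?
Bug: An inner join excludes parents with zero children

Fix: Switch to LEFT JOIN to retain unmatched parent rows

Corrected query:
SELECT p.name, COUNT(c.id) FROM customers p LEFT JOIN purchases c ON c.customer_id = p.id GROUP BY p.name

Result:
name  | COUNT(c.id)
------+------------
Bob   | 0          
Carol | 4          
Frank | 3          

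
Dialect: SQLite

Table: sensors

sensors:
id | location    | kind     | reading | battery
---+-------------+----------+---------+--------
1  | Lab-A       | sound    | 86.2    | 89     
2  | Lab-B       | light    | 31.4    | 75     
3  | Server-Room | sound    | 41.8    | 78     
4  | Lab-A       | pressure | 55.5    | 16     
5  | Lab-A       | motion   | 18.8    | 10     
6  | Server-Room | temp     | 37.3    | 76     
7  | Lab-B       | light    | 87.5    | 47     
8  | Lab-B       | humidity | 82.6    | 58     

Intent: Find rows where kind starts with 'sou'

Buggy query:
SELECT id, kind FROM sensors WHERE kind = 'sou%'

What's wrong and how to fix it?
Bug: '=' compares the literal string including the % character; pattern matching needs LIKE

Fix: Replace '=' with LIKE so 'sou%' is treated as a pattern

Corrected query:
SELECT id, kind FROM sensors WHERE kind LIKE 'sou%'

Result:
id | kind 
---+------
1  | sound
3  | sound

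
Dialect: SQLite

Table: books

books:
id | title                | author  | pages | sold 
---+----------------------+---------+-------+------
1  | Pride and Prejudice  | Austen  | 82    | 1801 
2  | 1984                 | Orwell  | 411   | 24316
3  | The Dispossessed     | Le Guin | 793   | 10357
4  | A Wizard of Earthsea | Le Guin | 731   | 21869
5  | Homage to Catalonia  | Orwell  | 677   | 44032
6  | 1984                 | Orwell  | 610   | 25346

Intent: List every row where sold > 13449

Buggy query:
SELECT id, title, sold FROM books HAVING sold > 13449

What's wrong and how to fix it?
Bug: HAVING filters the output of aggregation, but this query has no GROUP BY and no aggregate functions, so SQLite rejects it (HAVING clause on a non-aggregate query); the condition here is per row

Fix: Use WHERE for row-level filtering

Corrected query:
SELECT id, title, sold FROM books WHERE sold > 13449

Result:
id | title                | sold 
---+----------------------+------
2  | 1984                 | 24316
4  | A Wizard of Earthsea | 21869
5  | Homage to Catalonia  | 44032
6  | 1984                 | 25346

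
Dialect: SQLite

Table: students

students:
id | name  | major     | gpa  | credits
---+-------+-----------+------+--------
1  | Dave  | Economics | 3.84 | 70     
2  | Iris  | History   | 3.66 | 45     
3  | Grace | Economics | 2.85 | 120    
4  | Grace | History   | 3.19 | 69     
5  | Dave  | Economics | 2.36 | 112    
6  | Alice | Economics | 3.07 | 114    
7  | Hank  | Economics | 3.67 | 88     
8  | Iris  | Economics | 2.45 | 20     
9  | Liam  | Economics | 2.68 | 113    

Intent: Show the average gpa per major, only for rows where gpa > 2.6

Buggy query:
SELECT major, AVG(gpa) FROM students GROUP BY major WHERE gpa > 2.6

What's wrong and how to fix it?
Bug: WHERE cannot follow GROUP BY

Fix: Place WHERE between FROM and GROUP BY

Corrected query:
SELECT major, AVG(gpa) FROM students WHERE gpa > 2.6 GROUP BY major

Result:
major     | AVG(gpa)
----------+---------
Economics | 3.222   
History   | 3.425   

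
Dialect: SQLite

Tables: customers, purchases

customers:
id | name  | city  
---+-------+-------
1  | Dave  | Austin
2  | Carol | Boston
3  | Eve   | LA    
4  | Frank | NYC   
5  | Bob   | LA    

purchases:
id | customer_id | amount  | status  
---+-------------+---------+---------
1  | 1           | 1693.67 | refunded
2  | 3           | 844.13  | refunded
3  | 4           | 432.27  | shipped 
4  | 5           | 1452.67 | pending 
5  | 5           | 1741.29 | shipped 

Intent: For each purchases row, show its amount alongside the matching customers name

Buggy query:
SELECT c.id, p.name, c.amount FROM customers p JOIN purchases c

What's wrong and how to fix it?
Bug: JOIN with no ON clause produces a cartesian product; every purchases row pairs with every customers row

Fix: Add ON c.customer_id = p.id to the JOIN

Corrected query:
SELECT c.id, p.name, c.amount FROM customers p JOIN purchases c ON c.customer_id = p.id

Result:
id | name  | amount 
---+-------+--------
1  | Dave  | 1693.67
2  | Eve   | 844.13 
3  | Frank | 432.27 
4  | Bob   | 1452.67
5  | Bob   | 1741.29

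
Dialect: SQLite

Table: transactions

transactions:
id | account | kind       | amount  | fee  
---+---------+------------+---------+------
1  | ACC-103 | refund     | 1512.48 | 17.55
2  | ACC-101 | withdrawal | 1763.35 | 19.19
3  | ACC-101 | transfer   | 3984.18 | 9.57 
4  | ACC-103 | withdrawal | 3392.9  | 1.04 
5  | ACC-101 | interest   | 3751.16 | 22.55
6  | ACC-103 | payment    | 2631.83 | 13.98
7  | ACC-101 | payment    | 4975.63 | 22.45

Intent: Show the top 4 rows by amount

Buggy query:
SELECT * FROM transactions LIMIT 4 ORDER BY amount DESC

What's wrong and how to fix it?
Bug: ORDER BY cannot follow LIMIT; LIMIT is the final clause

Fix: Sort with ORDER BY, then apply LIMIT

Corrected query:
SELECT * FROM transactions ORDER BY amount DESC LIMIT 4

Result:
id | account | kind       | amount  | fee  
---+---------+------------+---------+------
7  | ACC-101 | payment    | 4975.63 | 22.45
3  | ACC-101 | transfer   | 3984.18 | 9.57 
5  | ACC-101 | interest   | 3751.16 | 22.55
4  | ACC-103 | withdrawal | 3392.9  | 1.04 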